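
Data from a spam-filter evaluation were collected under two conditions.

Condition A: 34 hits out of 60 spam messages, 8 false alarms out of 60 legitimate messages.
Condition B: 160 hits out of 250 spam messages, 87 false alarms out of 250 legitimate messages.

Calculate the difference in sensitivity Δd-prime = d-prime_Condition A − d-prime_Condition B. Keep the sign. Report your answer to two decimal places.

Condition A: z(0.5667) = 0.168, z(0.1333) = -1.111, d' = 1.279
Condition B: z(0.6400) = 0.358, z(0.3480) = -0.391, d' = 0.749
Δd' = d'_Condition A − d'_Condition B = 1.279 − 0.749 = 0.530
Condition A has the higher sensitivity.

Δd-prime = 0.53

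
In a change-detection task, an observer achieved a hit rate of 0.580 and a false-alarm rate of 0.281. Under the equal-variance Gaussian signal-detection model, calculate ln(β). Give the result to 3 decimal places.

ln β = 0.148

Φ⁻¹(H) = Φ⁻¹(0.580) = 0.2019
Φ⁻¹(FA) = Φ⁻¹(0.281) = -0.5799
ln β = −½·[z(H)² − z(FA)²] = −0.5 × (0.0408 − 0.3363) = 0.14775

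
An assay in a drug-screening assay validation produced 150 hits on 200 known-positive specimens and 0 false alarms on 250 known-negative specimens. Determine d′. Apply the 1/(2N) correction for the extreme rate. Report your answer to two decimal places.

d′ = 3.55

The false-alarm rate is 0/250 = 0, so apply the 1/(2N) correction: FA → 1/(2·250) = 0.00200.
z(H) = z(0.75000) = 0.674
z(FA) = z(0.00200) = -2.878
d' = 0.674 − (-2.878) = 3.552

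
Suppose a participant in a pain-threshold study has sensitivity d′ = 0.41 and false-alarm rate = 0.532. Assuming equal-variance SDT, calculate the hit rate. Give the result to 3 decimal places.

hit rate = 0.688

z(false-alarm rate) = z(0.532) = 0.0803
z(H) = z(FA) + d' = 0.0803 + 0.41 = 0.4903
hit rate = Φ(0.4903) = 0.6880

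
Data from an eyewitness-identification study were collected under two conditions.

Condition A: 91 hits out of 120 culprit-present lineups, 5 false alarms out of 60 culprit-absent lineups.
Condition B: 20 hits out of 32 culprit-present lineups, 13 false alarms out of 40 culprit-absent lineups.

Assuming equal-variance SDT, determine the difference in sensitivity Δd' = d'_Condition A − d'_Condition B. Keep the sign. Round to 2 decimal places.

Condition A: z(0.7583) = 0.701, z(0.0833) = -1.383, d' = 2.084
Condition B: z(0.6250) = 0.319, z(0.3250) = -0.454, d' = 0.773
Δd' = d'_Condition A − d'_Condition B = 2.084 − 0.773 = 1.311
Condition A has the higher sensitivity.

Δd' = 1.31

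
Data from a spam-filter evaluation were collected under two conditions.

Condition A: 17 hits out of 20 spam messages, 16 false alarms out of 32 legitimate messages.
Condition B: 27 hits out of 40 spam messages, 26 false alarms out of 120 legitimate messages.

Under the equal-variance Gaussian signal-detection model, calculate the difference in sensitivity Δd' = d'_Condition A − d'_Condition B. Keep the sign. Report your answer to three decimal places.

Condition A: z(0.8500) = 1.0364, z(0.5000) = 0.0000, d' = 1.0364
Condition B: z(0.6750) = 0.4538, z(0.2167) = -0.7834, d' = 1.2372
Δd' = d'_Condition A − d'_Condition B = 1.0364 − 1.2372 = -0.2008
Condition B has the higher sensitivity.

Δd' = -0.201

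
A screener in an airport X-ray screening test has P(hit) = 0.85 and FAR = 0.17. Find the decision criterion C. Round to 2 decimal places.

Φ⁻¹(0.85) = 1.0364, Φ⁻¹(0.17) = -0.9542
c = −½·[z(H) + z(FA)] = −0.5 × (1.0364 + (-0.9542)) = -0.0411

C = -0.04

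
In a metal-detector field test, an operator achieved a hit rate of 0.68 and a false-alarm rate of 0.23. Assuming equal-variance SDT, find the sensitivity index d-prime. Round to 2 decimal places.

d-prime = 1.21

Φ⁻¹(0.68) = 0.4677, Φ⁻¹(0.23) = -0.7388
d' = z(H) − z(FA) = 0.4677 − (-0.7388) = 1.2065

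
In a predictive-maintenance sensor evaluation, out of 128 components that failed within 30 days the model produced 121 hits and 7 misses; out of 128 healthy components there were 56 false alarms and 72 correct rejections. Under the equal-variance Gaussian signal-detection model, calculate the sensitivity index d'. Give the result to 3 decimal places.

d' = 1.758

H = 121/128 = 0.9453
FA = 56/128 = 0.4375
z(H) = z(0.9453) = 1.6009
z(FA) = z(0.4375) = -0.1573
d' = z(H) − z(FA) = 1.6009 − (-0.1573) = 1.7582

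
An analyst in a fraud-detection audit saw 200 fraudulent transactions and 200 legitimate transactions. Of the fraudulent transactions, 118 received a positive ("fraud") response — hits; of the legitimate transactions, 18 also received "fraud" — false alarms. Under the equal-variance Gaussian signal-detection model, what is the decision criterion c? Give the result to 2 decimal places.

H = 118/200 = 0.5900
FA = 18/200 = 0.0900
z(H) = z(0.5900) = 0.2275
z(FA) = z(0.0900) = -1.3408
c = −½·[z(H) + z(FA)] = −0.5 × (0.2275 + (-1.3408)) = 0.55665
c > 0: the analyst has a conservative response bias.

c = 0.56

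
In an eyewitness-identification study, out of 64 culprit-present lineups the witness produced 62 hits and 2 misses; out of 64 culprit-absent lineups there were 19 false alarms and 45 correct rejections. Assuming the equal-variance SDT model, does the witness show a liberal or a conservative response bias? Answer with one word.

z(H) = 1.863, z(FA) = -0.533
c = −½·(z(H) + z(FA)) = -0.665
c < 0 → liberal criterion (biased toward responding “yes”).

liberal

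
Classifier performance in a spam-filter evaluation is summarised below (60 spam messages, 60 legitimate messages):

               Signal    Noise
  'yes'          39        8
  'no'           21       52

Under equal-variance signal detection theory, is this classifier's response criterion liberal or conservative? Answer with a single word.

z(H) = 0.385, z(FA) = -1.111
c = −½·(z(H) + z(FA)) = 0.363
c > 0 → conservative criterion (biased toward responding “no”).

conservative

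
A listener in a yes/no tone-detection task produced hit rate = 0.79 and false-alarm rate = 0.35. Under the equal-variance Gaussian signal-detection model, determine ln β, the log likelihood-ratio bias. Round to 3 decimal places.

ln β = -0.251

z(H) = 0.8064
z(FA) = -0.3853
ln β = −½·[z(H)² − z(FA)²] = −0.5 × (0.6503 − 0.1485) = -0.2509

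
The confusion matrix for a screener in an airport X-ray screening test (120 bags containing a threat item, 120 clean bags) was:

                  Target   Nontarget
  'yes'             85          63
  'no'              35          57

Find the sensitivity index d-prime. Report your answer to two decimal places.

H = 85/120 = 0.7083
FA = 63/120 = 0.5250
z(H) = z(0.7083) = 0.5484
z(FA) = z(0.5250) = 0.0627
d' = z(H) − z(FA) = 0.5484 − 0.0627 = 0.4857

d-prime = 0.49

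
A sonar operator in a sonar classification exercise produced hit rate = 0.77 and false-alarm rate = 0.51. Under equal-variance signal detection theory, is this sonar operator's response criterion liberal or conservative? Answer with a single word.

liberal

z(H) = 0.739, z(FA) = 0.025
c = −½·(z(H) + z(FA)) = -0.382
c < 0 → liberal criterion (biased toward responding “yes”).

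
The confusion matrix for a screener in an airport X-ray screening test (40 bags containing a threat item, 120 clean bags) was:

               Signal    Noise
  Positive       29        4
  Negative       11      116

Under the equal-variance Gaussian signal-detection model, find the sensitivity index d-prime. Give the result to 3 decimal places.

H = 29/40 = 0.7250
FA = 4/120 = 0.0333
z(H) = 0.5978
z(FA) = -1.8344
d' = z(H) − z(FA) = 0.5978 − (-1.8344) = 2.4322

d-prime = 2.432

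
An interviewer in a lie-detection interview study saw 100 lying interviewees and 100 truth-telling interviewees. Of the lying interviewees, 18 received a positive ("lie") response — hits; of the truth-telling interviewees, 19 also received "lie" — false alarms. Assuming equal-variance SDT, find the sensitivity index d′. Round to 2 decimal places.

H = 18/100 = 0.1800
FA = 19/100 = 0.1900
z(H) = -0.9154
z(FA) = -0.8779
d' = z(H) − z(FA) = -0.9154 − (-0.8779) = -0.0375

d′ = -0.04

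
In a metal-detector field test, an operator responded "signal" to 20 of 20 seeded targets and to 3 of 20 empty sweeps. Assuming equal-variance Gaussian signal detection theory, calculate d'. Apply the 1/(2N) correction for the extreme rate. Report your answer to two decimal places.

d' = 3.00

The hit rate is 20/20 = 1, so apply the 1/(2N) correction: H → 1 − 1/(2·20) = 0.97500.
z(H) = z(0.97500) = 1.960
z(FA) = z(0.15000) = -1.036
d' = 1.960 − (-1.036) = 2.996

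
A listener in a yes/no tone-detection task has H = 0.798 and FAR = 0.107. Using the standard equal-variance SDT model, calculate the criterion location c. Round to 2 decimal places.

z(0.798) = 0.834, z(0.107) = -1.243
c = −½·[z(H) + z(FA)] = −0.5 × (0.834 + (-1.243)) = 0.2045
c > 0: the listener has a conservative response bias.

c = 0.20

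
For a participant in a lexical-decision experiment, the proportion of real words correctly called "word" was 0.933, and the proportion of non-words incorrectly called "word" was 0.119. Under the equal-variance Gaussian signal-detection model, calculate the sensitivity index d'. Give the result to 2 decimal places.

d' = 2.68

z(0.933) = 1.4985, z(0.119) = -1.1800
d' = z(H) − z(FA) = 1.4985 − (-1.1800) = 2.6785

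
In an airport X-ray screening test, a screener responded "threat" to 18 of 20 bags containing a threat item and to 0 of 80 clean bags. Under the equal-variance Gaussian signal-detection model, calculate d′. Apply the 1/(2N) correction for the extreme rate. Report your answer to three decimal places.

The false-alarm rate is 0/80 = 0, so apply the 1/(2N) correction: FA → 1/(2·80) = 0.00625.
z(H) = z(0.90000) = 1.2816
z(FA) = z(0.00625) = -2.4977
d' = 1.2816 − (-2.4977) = 3.7793

d′ = 3.779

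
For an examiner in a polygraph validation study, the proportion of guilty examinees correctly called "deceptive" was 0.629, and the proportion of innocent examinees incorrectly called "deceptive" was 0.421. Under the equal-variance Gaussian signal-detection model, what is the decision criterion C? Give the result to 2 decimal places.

C = -0.06

z(0.629) = 0.3292, z(0.421) = -0.1993
c = −½·[z(H) + z(FA)] = −0.5 × (0.3292 + (-0.1993)) = -0.06495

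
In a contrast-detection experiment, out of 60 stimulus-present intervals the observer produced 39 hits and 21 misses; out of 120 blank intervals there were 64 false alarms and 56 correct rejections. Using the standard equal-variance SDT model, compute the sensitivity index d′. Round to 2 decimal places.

d′ = 0.30

H = 39/60 = 0.6500
FA = 64/120 = 0.5333
Φ⁻¹(H) = Φ⁻¹(0.6500) = 0.3853
Φ⁻¹(FA) = Φ⁻¹(0.5333) = 0.0836
d' = z(H) − z(FA) = 0.3853 − 0.0836 = 0.3017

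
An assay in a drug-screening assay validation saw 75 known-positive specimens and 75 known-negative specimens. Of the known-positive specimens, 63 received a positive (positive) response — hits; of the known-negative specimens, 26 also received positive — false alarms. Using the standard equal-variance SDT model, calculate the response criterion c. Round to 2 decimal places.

H = 63/75 = 0.8400
FA = 26/75 = 0.3467
z(H) = z(0.8400) = 0.994
z(FA) = z(0.3467) = -0.394
c = −½·[z(H) + z(FA)] = −0.5 × (0.994 + (-0.394)) = -0.300
c < 0: the assay has a liberal response bias.

c = -0.30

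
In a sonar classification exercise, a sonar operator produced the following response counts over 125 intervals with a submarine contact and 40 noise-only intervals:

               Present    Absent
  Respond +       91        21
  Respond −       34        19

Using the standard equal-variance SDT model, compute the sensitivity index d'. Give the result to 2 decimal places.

d' = 0.54

H = 91/125 = 0.7280
FA = 21/40 = 0.5250
z(H) = 0.607
z(FA) = 0.063
d' = z(H) − z(FA) = 0.607 − 0.063 = 0.544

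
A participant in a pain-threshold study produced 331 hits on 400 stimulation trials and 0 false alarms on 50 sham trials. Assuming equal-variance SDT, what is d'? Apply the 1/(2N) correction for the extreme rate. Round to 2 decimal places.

The false-alarm rate is 0/50 = 0, so apply the 1/(2N) correction: FA → 1/(2·50) = 0.01000.
z(H) = z(0.82750) = 0.944
z(FA) = z(0.01000) = -2.326
d' = 0.944 − (-2.326) = 3.270

d' = 3.27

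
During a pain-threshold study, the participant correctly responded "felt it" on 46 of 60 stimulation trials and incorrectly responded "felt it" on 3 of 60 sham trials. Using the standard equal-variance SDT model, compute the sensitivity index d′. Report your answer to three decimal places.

H = 46/60 = 0.7667
FA = 3/60 = 0.0500
Φ⁻¹(H) = 0.7280
Φ⁻¹(FA) = -1.6449
d' = z(H) − z(FA) = 0.7280 − (-1.6449) = 2.3729

d′ = 2.373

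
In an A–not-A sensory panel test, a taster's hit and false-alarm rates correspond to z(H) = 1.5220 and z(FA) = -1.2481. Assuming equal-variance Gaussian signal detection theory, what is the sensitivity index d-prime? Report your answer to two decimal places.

d' = z(H) − z(FA) = 1.5220 − (-1.2481) = 2.7701

d-prime = 2.77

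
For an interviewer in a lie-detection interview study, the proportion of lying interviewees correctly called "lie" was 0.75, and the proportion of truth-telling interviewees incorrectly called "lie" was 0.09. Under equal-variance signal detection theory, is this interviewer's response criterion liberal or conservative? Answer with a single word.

conservative

z(H) = 0.674, z(FA) = -1.341
c = −½·(z(H) + z(FA)) = 0.3335
c > 0 → conservative criterion (biased toward responding “no”).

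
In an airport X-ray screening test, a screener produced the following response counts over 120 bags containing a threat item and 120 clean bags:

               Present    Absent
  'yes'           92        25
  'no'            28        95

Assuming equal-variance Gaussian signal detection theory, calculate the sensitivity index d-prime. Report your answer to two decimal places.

H = 92/120 = 0.7667
FA = 25/120 = 0.2083
Φ⁻¹(H) = Φ⁻¹(0.7667) = 0.728
Φ⁻¹(FA) = Φ⁻¹(0.2083) = -0.812
d' = z(H) − z(FA) = 0.728 − (-0.812) = 1.540

d-prime = 1.54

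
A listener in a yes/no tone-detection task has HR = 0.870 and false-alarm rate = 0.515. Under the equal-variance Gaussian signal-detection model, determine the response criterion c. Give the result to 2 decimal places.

z(H) = 1.126
z(FA) = 0.038
c = −½·[z(H) + z(FA)] = −0.5 × (1.126 + 0.038) = -0.582

c = -0.58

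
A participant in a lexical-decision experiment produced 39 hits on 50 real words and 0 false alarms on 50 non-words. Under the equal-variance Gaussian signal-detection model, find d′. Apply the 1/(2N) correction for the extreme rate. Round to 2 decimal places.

d′ = 3.10

The false-alarm rate is 0/50 = 0, so apply the 1/(2N) correction: FA → 1/(2·50) = 0.01000.
z(H) = z(0.78000) = 0.772
z(FA) = z(0.01000) = -2.326
d' = 0.772 − (-2.326) = 3.098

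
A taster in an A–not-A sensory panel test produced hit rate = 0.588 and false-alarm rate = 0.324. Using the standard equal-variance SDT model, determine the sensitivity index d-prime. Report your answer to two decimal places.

z(H) = z(0.588) = 0.222
z(FA) = z(0.324) = -0.457
d' = z(H) − z(FA) = 0.222 − (-0.457) = 0.679

d-prime = 0.68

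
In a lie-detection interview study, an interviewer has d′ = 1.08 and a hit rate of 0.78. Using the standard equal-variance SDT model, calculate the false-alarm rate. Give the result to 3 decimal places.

false-alarm rate = 0.379

z(hit rate) = z(0.78) = 0.7722
z(FA) = z(H) − d' = 0.7722 − 1.08 = -0.3078
false-alarm rate = Φ(-0.3078) = 0.3791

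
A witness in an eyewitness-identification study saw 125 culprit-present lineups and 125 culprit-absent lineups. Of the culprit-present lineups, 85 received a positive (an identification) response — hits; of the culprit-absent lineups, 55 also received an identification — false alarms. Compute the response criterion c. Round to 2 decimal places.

c = -0.16

H = 85/125 = 0.6800
FA = 55/125 = 0.4400
z(H) = z(0.6800) = 0.4677
z(FA) = z(0.4400) = -0.1510
c = −½·[z(H) + z(FA)] = −0.5 × (0.4677 + (-0.1510)) = -0.15835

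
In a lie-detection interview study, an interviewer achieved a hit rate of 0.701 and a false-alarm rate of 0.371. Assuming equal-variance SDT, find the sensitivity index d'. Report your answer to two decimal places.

d' = 0.86

Φ⁻¹(H) = Φ⁻¹(0.701) = 0.5273
Φ⁻¹(FA) = Φ⁻¹(0.371) = -0.3292
d' = z(H) − z(FA) = 0.5273 − (-0.3292) = 0.8565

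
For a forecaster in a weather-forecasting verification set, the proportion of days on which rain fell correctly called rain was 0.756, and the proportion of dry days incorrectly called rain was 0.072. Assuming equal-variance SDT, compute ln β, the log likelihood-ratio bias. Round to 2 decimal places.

Φ⁻¹(H) = Φ⁻¹(0.756) = 0.693
Φ⁻¹(FA) = Φ⁻¹(0.072) = -1.461
ln β = −½·[z(H)² − z(FA)²] = −0.5 × (0.480 − 2.135) = 0.8275

ln β = 0.83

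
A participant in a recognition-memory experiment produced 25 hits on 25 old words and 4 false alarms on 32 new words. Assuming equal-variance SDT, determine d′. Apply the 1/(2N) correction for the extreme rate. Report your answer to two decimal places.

d′ = 3.20

The hit rate is 25/25 = 1, so apply the 1/(2N) correction: H → 1 − 1/(2·25) = 0.98000.
z(H) = z(0.98000) = 2.054
z(FA) = z(0.12500) = -1.150
d' = 2.054 − (-1.150) = 3.204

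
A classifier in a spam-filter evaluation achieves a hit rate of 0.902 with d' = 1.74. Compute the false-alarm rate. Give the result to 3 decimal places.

false-alarm rate = 0.327

z(hit rate) = z(0.902) = 1.2930
z(FA) = z(H) − d' = 1.2930 − 1.74 = -0.4470
false-alarm rate = Φ(-0.4470) = 0.3274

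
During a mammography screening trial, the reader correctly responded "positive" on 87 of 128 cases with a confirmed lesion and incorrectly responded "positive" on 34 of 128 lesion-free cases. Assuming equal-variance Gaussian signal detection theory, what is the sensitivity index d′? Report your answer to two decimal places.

H = 87/128 = 0.6797
FA = 34/128 = 0.2656
Φ⁻¹(H) = Φ⁻¹(0.6797) = 0.467
Φ⁻¹(FA) = Φ⁻¹(0.2656) = -0.626
d' = z(H) − z(FA) = 0.467 − (-0.626) = 1.093

d′ = 1.09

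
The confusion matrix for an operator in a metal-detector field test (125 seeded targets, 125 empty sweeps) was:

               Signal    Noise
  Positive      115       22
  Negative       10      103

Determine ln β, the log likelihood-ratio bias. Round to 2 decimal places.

ln β = -0.55

H = 115/125 = 0.9200
FA = 22/125 = 0.1760
z(H) = z(0.9200) = 1.405
z(FA) = z(0.1760) = -0.931
ln β = −½·[z(H)² − z(FA)²] = −0.5 × (1.974 − 0.867) = -0.5535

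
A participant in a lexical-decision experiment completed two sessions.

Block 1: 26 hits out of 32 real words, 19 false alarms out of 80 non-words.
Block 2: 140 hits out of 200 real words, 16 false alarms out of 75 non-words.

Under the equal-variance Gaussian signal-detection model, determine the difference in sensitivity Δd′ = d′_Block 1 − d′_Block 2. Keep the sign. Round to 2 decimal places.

Block 1: z(0.8125) = 0.887, z(0.2375) = -0.714, d' = 1.601
Block 2: z(0.7000) = 0.524, z(0.2133) = -0.795, d' = 1.319
Δd' = d'_Block 1 − d'_Block 2 = 1.601 − 1.319 = 0.282
Block 1 has the higher sensitivity.

Δd′ = 0.28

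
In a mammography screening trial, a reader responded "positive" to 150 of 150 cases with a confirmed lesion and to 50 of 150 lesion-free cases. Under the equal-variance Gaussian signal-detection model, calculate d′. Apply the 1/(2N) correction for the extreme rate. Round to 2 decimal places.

The hit rate is 150/150 = 1, so apply the 1/(2N) correction: H → 1 − 1/(2·150) = 0.99667.
z(H) = z(0.99667) = 2.713
z(FA) = z(0.33333) = -0.431
d' = 2.713 − (-0.431) = 3.144

d′ = 3.14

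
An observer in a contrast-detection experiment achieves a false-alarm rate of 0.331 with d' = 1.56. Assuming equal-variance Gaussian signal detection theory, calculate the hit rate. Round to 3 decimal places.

z(false-alarm rate) = z(0.331) = -0.4372
z(H) = z(FA) + d' = -0.4372 + 1.56 = 1.1228
hit rate = Φ(1.1228) = 0.8692

hit rate = 0.869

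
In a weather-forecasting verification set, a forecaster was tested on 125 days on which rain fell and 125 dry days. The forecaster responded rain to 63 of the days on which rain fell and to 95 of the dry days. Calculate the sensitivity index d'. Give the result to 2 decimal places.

d' = -0.70

H = 63/125 = 0.5040
FA = 95/125 = 0.7600
Φ⁻¹(H) = Φ⁻¹(0.5040) = 0.0100
Φ⁻¹(FA) = Φ⁻¹(0.7600) = 0.7063
d' = z(H) − z(FA) = 0.0100 − 0.7063 = -0.6963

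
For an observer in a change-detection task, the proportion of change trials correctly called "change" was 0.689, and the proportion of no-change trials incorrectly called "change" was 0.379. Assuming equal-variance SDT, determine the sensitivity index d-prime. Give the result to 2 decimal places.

d-prime = 0.80

z(H) = 0.4930
z(FA) = -0.3081
d' = z(H) − z(FA) = 0.4930 − (-0.3081) = 0.8011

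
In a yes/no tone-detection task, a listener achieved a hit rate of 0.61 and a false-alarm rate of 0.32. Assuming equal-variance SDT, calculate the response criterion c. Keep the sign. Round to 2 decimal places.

c = 0.09

z(H) = z(0.61) = 0.279
z(FA) = z(0.32) = -0.468
c = −½·[z(H) + z(FA)] = −0.5 × (0.279 + (-0.468)) = 0.0945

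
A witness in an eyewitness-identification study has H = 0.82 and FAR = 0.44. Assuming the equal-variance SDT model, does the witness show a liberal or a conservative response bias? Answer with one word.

z(H) = 0.915, z(FA) = -0.151
c = −½·(z(H) + z(FA)) = -0.382
c < 0 → liberal criterion (biased toward responding “yes”).

liberal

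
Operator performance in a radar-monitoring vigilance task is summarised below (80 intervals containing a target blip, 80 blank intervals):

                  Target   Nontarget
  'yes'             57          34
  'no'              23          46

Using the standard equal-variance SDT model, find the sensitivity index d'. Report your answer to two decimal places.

H = 57/80 = 0.7125
FA = 34/80 = 0.4250
z(H) = z(0.7125) = 0.5607
z(FA) = z(0.4250) = -0.1891
d' = z(H) − z(FA) = 0.5607 − (-0.1891) = 0.7498

d' = 0.75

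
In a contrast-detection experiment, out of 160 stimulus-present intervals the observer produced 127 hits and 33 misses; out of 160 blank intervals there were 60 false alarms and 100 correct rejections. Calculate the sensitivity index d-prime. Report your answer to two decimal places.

H = 127/160 = 0.7937
FA = 60/160 = 0.3750
Φ⁻¹(0.7937) = 0.8193, Φ⁻¹(0.3750) = -0.3186
d' = z(H) − z(FA) = 0.8193 − (-0.3186) = 1.1379

d-prime = 1.14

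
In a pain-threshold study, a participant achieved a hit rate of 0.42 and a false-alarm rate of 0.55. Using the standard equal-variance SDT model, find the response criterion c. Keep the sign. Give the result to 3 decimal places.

z(H) = -0.2019
z(FA) = 0.1257
c = −½·[z(H) + z(FA)] = −0.5 × (-0.2019 + 0.1257) = 0.0381

c = 0.038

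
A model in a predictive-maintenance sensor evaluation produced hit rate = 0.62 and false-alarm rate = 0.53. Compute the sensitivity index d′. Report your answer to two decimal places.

d′ = 0.23

Φ⁻¹(H) = 0.3055
Φ⁻¹(FA) = 0.0753
d' = z(H) − z(FA) = 0.3055 − 0.0753 = 0.2302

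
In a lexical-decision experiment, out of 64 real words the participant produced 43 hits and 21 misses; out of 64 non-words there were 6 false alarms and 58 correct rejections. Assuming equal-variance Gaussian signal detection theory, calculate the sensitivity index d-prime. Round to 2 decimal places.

H = 43/64 = 0.6719
FA = 6/64 = 0.0938
z(H) = 0.445
z(FA) = -1.318
d' = z(H) − z(FA) = 0.445 − (-1.318) = 1.763

d-prime = 1.76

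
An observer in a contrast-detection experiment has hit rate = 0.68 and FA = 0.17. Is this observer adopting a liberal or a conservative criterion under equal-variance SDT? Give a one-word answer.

z(H) = 0.468, z(FA) = -0.954
c = −½·(z(H) + z(FA)) = 0.243
c > 0 → conservative criterion (biased toward responding “no”).

conservative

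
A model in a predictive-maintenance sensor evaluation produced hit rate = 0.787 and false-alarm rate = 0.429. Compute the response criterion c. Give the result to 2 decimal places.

z(0.787) = 0.7961, z(0.429) = -0.1789
c = −½·[z(H) + z(FA)] = −0.5 × (0.7961 + (-0.1789)) = -0.3086

c = -0.31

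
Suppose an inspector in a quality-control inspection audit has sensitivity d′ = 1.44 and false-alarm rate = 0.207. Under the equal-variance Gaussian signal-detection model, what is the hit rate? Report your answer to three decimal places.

z(false-alarm rate) = z(0.207) = -0.8169
z(H) = z(FA) + d' = -0.8169 + 1.44 = 0.6231
hit rate = Φ(0.6231) = 0.7334

hit rate = 0.733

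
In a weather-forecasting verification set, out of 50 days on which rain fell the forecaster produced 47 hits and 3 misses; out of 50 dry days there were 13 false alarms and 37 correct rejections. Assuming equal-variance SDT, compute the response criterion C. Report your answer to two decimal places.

C = -0.46

H = 47/50 = 0.9400
FA = 13/50 = 0.2600
Φ⁻¹(H) = Φ⁻¹(0.9400) = 1.555
Φ⁻¹(FA) = Φ⁻¹(0.2600) = -0.643
c = −½·[z(H) + z(FA)] = −0.5 × (1.555 + (-0.643)) = -0.456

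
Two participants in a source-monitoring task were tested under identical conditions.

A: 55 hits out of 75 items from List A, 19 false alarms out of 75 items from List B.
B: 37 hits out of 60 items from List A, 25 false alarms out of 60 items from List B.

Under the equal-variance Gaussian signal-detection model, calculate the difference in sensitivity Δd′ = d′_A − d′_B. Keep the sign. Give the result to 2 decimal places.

Δd′ = 0.78

A: z(0.7333) = 0.623, z(0.2533) = -0.664, d' = 1.287
B: z(0.6167) = 0.297, z(0.4167) = -0.210, d' = 0.507
Δd' = d'_A − d'_B = 1.287 − 0.507 = 0.780
A has the higher sensitivity.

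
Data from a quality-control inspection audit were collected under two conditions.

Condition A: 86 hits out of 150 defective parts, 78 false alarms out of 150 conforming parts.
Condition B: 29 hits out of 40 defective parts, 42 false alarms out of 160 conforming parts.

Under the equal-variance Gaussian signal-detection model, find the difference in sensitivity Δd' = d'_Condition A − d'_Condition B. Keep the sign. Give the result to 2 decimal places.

Condition A: z(0.5733) = 0.185, z(0.5200) = 0.050, d' = 0.135
Condition B: z(0.7250) = 0.598, z(0.2625) = -0.636, d' = 1.234
Δd' = d'_Condition A − d'_Condition B = 0.135 − 1.234 = -1.099
Condition B has the higher sensitivity.

Δd' = -1.10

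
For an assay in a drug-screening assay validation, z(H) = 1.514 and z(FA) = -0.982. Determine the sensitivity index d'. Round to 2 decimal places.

d' = 2.50

d' = z(H) − z(FA) = 1.514 − (-0.982) = 2.496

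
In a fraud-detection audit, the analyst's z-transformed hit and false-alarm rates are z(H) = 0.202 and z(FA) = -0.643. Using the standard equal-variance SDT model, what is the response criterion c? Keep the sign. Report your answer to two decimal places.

c = 0.22

c = −½·[z(H) + z(FA)] = −½·(0.202 + (-0.643)) = 0.2205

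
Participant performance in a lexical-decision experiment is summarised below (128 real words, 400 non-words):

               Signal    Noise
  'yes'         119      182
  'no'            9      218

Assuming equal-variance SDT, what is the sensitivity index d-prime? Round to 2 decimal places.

H = 119/128 = 0.9297
FA = 182/400 = 0.4550
z(0.9297) = 1.4736, z(0.4550) = -0.1130
d' = z(H) − z(FA) = 1.4736 − (-0.1130) = 1.5866

d-prime = 1.59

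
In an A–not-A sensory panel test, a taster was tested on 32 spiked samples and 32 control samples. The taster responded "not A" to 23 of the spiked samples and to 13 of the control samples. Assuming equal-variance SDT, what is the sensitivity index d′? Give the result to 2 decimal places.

H = 23/32 = 0.7188
FA = 13/32 = 0.4062
z(H) = z(0.7188) = 0.579
z(FA) = z(0.4062) = -0.237
d' = z(H) − z(FA) = 0.579 − (-0.237) = 0.816

d′ = 0.82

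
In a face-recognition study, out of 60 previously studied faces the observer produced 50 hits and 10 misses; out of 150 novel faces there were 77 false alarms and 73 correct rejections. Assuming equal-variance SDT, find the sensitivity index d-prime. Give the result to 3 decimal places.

d-prime = 0.934

H = 50/60 = 0.8333
FA = 77/150 = 0.5133
Φ⁻¹(0.8333) = 0.9673, Φ⁻¹(0.5133) = 0.0333
d' = z(H) − z(FA) = 0.9673 − 0.0333 = 0.9340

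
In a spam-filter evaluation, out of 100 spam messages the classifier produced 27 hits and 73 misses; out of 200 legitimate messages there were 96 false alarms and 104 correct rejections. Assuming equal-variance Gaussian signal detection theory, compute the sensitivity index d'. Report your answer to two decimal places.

d' = -0.56

H = 27/100 = 0.2700
FA = 96/200 = 0.4800
z(0.2700) = -0.6128, z(0.4800) = -0.0502
d' = z(H) − z(FA) = -0.6128 − (-0.0502) = -0.5626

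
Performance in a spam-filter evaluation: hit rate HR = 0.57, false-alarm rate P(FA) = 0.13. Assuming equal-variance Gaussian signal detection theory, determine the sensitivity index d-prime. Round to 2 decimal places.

d-prime = 1.30

z(H) = z(0.57) = 0.176
z(FA) = z(0.13) = -1.126
d' = z(H) − z(FA) = 0.176 − (-1.126) = 1.302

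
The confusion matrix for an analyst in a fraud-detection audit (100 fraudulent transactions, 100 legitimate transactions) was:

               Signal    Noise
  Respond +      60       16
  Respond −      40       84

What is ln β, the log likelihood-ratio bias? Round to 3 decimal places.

H = 60/100 = 0.6000
FA = 16/100 = 0.1600
z(H) = z(0.6000) = 0.2533
z(FA) = z(0.1600) = -0.9945
ln β = −½·[z(H)² − z(FA)²] = −0.5 × (0.0642 − 0.9890) = 0.4624

ln β = 0.462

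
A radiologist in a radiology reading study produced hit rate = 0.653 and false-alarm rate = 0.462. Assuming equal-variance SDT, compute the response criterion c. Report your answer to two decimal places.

c = -0.15

z(H) = 0.393
z(FA) = -0.095
c = −½·[z(H) + z(FA)] = −0.5 × (0.393 + (-0.095)) = -0.149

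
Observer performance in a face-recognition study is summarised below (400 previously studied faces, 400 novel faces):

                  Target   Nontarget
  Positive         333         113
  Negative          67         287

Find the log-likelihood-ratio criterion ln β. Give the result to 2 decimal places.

ln β = -0.30

H = 333/400 = 0.8325
FA = 113/400 = 0.2825
z(0.8325) = 0.964, z(0.2825) = -0.575
ln β = −½·[z(H)² − z(FA)²] = −0.5 × (0.929 − 0.331) = -0.299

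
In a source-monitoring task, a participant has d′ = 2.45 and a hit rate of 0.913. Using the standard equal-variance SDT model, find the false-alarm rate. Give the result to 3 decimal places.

z(hit rate) = z(0.913) = 1.3595
z(FA) = z(H) − d' = 1.3595 − 2.45 = -1.0905
false-alarm rate = Φ(-1.0905) = 0.1377

false-alarm rate = 0.138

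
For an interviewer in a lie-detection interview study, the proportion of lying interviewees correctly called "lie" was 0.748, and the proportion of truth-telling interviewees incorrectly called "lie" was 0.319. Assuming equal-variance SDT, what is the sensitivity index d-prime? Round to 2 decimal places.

d-prime = 1.14

Φ⁻¹(0.748) = 0.668, Φ⁻¹(0.319) = -0.470
d' = z(H) − z(FA) = 0.668 − (-0.470) = 1.138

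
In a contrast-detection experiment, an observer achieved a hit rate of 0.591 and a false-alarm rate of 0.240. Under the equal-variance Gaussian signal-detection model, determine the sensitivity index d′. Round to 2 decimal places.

Φ⁻¹(0.591) = 0.2301, Φ⁻¹(0.240) = -0.7063
d' = z(H) − z(FA) = 0.2301 − (-0.7063) = 0.9364

d′ = 0.94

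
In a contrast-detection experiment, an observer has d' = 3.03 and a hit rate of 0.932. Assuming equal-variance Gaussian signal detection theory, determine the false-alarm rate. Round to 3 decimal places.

z(hit rate) = z(0.932) = 1.4909
z(FA) = z(H) − d' = 1.4909 − 3.03 = -1.5391
false-alarm rate = Φ(-1.5391) = 0.0619

false-alarm rate = 0.062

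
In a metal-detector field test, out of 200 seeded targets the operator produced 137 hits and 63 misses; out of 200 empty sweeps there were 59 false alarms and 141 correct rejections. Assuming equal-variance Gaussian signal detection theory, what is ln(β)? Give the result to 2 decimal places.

ln β = 0.03

H = 137/200 = 0.6850
FA = 59/200 = 0.2950
z(H) = 0.482
z(FA) = -0.539
ln β = −½·[z(H)² − z(FA)²] = −0.5 × (0.232 − 0.291) = 0.0295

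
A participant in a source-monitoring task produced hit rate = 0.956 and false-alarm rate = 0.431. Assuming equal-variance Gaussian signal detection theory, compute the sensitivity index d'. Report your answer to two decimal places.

d' = 1.88

z(H) = z(0.956) = 1.7060
z(FA) = z(0.431) = -0.1738
d' = z(H) − z(FA) = 1.7060 − (-0.1738) = 1.8798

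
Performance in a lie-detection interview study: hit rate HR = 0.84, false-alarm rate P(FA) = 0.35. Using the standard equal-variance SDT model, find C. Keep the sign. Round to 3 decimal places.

z(0.84) = 0.9945, z(0.35) = -0.3853
c = −½·[z(H) + z(FA)] = −0.5 × (0.9945 + (-0.3853)) = -0.3046
c < 0: the interviewer has a liberal response bias.

C = -0.305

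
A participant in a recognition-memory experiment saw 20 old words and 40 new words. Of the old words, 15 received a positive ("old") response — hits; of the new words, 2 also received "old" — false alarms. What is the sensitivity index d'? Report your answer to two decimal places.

d' = 2.32

H = 15/20 = 0.7500
FA = 2/40 = 0.0500
Φ⁻¹(0.7500) = 0.6745, Φ⁻¹(0.0500) = -1.6449
d' = z(H) − z(FA) = 0.6745 − (-1.6449) = 2.3194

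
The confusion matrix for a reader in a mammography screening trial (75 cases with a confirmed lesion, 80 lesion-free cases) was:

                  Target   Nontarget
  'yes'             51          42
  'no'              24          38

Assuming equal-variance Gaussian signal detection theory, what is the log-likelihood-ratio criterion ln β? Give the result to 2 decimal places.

ln β = -0.11

H = 51/75 = 0.6800
FA = 42/80 = 0.5250
z(0.6800) = 0.468, z(0.5250) = 0.063
ln β = −½·[z(H)² − z(FA)²] = −0.5 × (0.219 − 0.004) = -0.1075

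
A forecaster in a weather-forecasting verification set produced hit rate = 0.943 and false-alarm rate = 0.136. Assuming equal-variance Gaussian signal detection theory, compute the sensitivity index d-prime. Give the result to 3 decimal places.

d-prime = 2.679

z(H) = 1.5805
z(FA) = -1.0985
d' = z(H) − z(FA) = 1.5805 − (-1.0985) = 2.6790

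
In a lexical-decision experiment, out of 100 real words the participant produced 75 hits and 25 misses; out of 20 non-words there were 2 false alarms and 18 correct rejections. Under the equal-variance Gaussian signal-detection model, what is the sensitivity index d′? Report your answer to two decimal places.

H = 75/100 = 0.7500
FA = 2/20 = 0.1000
z(0.7500) = 0.6745, z(0.1000) = -1.2816
d' = z(H) − z(FA) = 0.6745 − (-1.2816) = 1.9561

d′ = 1.96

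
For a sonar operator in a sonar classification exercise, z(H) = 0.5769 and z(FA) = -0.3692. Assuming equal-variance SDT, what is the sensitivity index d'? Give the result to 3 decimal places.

d' = z(H) − z(FA) = 0.5769 − (-0.3692) = 0.9461

d' = 0.946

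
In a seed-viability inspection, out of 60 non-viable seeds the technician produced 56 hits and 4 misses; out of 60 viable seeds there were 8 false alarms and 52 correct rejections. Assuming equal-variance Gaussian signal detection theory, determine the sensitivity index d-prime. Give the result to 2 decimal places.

d-prime = 2.61

H = 56/60 = 0.9333
FA = 8/60 = 0.1333
z(H) = z(0.9333) = 1.501
z(FA) = z(0.1333) = -1.111
d' = z(H) − z(FA) = 1.501 − (-1.111) = 2.612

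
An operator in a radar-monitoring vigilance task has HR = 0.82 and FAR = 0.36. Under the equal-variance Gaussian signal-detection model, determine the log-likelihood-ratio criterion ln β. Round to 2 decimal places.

ln β = -0.35

z(0.82) = 0.915, z(0.36) = -0.358
ln β = −½·[z(H)² − z(FA)²] = −0.5 × (0.837 − 0.128) = -0.3545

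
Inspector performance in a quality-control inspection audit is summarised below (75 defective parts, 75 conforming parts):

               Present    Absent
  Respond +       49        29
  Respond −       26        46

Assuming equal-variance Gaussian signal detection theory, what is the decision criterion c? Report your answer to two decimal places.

H = 49/75 = 0.6533
FA = 29/75 = 0.3867
z(H) = z(0.6533) = 0.3942
z(FA) = z(0.3867) = -0.2879
c = −½·[z(H) + z(FA)] = −0.5 × (0.3942 + (-0.2879)) = -0.05315

c = -0.05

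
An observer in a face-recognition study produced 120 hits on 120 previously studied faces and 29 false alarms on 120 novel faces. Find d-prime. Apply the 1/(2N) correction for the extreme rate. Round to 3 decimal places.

The hit rate is 120/120 = 1, so apply the 1/(2N) correction: H → 1 − 1/(2·120) = 0.99583.
z(H) = z(0.99583) = 2.6380
z(FA) = z(0.24167) = -0.7009
d' = 2.6380 − (-0.7009) = 3.3389

d-prime = 3.339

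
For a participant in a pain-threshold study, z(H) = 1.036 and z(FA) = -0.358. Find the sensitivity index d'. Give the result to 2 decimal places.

d' = z(H) − z(FA) = 1.036 − (-0.358) = 1.394

d' = 1.39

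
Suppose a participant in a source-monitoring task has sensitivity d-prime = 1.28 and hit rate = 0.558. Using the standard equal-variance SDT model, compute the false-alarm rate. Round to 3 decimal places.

false-alarm rate = 0.128

z(hit rate) = z(0.558) = 0.1459
z(FA) = z(H) − d' = 0.1459 − 1.28 = -1.1341
false-alarm rate = Φ(-1.1341) = 0.1284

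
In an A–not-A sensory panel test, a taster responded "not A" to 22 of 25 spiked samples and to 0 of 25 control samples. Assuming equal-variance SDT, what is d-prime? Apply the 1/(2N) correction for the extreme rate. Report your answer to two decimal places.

d-prime = 3.23

The false-alarm rate is 0/25 = 0, so apply the 1/(2N) correction: FA → 1/(2·25) = 0.02000.
z(H) = z(0.88000) = 1.175
z(FA) = z(0.02000) = -2.054
d' = 1.175 − (-2.054) = 3.229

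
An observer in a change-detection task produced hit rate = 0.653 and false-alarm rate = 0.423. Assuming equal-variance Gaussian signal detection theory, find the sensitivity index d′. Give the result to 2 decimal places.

z(H) = z(0.653) = 0.393
z(FA) = z(0.423) = -0.194
d' = z(H) − z(FA) = 0.393 − (-0.194) = 0.587

d′ = 0.59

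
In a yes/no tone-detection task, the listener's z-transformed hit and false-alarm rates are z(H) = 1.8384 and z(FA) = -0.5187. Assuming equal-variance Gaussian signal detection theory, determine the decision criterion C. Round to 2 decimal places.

C = -0.66

c = −½·[z(H) + z(FA)] = −½·(1.8384 + (-0.5187)) = -0.65985
c < 0: the listener has a liberal response bias.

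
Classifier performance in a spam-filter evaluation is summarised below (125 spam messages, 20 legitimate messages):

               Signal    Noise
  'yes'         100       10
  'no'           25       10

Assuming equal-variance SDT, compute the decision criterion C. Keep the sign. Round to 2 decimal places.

C = -0.42

H = 100/125 = 0.8000
FA = 10/20 = 0.5000
z(H) = z(0.8000) = 0.842
z(FA) = z(0.5000) = 0.000
c = −½·[z(H) + z(FA)] = −0.5 × (0.842 + 0.000) = -0.421
c < 0: the classifier has a liberal response bias.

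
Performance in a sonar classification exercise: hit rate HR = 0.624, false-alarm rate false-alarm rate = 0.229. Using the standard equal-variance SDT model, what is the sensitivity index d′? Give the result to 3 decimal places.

Φ⁻¹(0.624) = 0.3160, Φ⁻¹(0.229) = -0.7421
d' = z(H) − z(FA) = 0.3160 − (-0.7421) = 1.0581

d′ = 1.058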